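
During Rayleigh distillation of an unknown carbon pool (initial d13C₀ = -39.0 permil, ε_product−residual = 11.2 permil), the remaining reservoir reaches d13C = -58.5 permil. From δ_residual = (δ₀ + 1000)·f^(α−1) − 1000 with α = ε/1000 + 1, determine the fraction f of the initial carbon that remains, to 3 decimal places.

α − 1 = ε/1000 = 0.0112
(δ_res + 1000)/(δ₀ + 1000) = (-58.5 + 1000)/(-39.0 + 1000) = 941.5/961.0 = 0.979709
f = 0.979709^(1/0.0112) = exp(ln(0.979709)/0.0112) = exp(-0.02050/0.0112)
f = exp(-1.8304) = 0.1604

0.160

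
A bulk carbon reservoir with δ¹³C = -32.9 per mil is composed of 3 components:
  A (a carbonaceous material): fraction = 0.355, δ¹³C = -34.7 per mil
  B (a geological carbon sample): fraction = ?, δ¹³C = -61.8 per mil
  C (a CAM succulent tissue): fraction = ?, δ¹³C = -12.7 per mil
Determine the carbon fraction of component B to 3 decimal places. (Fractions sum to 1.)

Let f_B and f_C be the unknown fractions; fractions sum to 1 so f_B + f_C = 0.645.
Mass balance: Σ fᵢ·δᵢ = δ_bulk ⇒ f_B·(-61.8) + f_C·(-12.7) = -32.9 − (-12.319) = -20.581
Substitute f_C = 0.645 − f_B:
f_B·(-61.8 − -12.7) = -20.581 − 0.645×(-12.7) = -12.390
f_B = -12.390 / -49.1 = 0.2523

0.252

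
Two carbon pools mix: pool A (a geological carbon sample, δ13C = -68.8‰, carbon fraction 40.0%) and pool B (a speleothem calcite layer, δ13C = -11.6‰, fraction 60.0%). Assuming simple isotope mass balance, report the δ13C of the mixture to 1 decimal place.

δ_mix = f_A·δ_A + f_B·δ_B
δ_mix = 0.400 × (-68.8) + 0.600 × (-11.6)
δ_mix = -27.52 + -6.96 = -34.48‰

-34.5‰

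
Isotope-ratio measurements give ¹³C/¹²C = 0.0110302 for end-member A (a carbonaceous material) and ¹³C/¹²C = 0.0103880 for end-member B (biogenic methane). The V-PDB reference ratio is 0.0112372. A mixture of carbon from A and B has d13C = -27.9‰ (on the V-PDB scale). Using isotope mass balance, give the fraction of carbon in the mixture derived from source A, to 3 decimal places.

δ_A = (0.0110302/0.0112372 − 1)×1000 = (0.981579 − 1)×1000 = -18.421‰
δ_B = (0.0103880/0.0112372 − 1)×1000 = (0.924430 − 1)×1000 = -75.570‰
f_A = (δ_mix − δ_B)/(δ_A − δ_B) = (-27.9 − (-75.570))/(-18.421 − (-75.570))
f_A = 47.670 / 57.149 = 0.8341

0.834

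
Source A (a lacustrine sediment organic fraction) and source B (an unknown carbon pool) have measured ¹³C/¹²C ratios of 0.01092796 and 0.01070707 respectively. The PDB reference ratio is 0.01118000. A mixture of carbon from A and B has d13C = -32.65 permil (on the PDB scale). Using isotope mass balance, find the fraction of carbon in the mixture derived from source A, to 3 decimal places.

0.488

δ_A = (0.01092796/0.01118000 − 1)×1000 = (0.977456 − 1)×1000 = -22.544 permil
δ_B = (0.01070707/0.01118000 − 1)×1000 = (0.957699 − 1)×1000 = -42.301 permil
f_A = (δ_mix − δ_B)/(δ_A − δ_B) = (-32.65 − (-42.301))/(-22.544 − (-42.301))
f_A = 9.651 / 19.758 = 0.4885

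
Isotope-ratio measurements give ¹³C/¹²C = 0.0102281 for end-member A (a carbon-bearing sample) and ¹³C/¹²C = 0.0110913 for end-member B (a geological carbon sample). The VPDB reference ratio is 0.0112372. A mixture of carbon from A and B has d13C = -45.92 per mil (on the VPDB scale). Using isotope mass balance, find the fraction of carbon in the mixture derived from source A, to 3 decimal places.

δ_A = (0.0102281/0.0112372 − 1)×1000 = (0.910200 − 1)×1000 = -89.800 per mil
δ_B = (0.0110913/0.0112372 − 1)×1000 = (0.987016 − 1)×1000 = -12.984 per mil
f_A = (δ_mix − δ_B)/(δ_A − δ_B) = (-45.92 − (-12.984))/(-89.800 − (-12.984))
f_A = -32.936 / -76.816 = 0.4288

0.429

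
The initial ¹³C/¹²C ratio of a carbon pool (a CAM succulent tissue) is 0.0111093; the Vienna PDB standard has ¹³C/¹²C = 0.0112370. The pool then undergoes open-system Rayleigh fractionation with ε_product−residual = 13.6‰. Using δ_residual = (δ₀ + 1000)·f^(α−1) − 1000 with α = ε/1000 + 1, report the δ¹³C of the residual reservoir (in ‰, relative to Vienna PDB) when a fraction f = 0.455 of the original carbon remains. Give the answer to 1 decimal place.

δ₀ = (0.0111093/0.0112370 − 1)×1000 = (0.988636 − 1)×1000 = -11.364‰
α − 1 = ε/1000 = 0.0136
f^(α−1) = 0.455^(0.0136) = 0.989348
δ_res = (-11.364 + 1000) × 0.989348 − 1000 = 978.105 − 1000 = -21.90‰

-21.9‰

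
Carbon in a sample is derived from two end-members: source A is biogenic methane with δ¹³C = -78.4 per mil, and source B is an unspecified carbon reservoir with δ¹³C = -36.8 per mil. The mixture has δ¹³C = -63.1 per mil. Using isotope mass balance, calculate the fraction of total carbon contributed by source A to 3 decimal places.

δ_mix = f_A·δ_A + (1 − f_A)·δ_B  ⇒  f_A = (δ_mix − δ_B)/(δ_A − δ_B)
f_A = (-63.1 − (-36.8)) / (-78.4 − (-36.8))
f_A = -26.3 / -41.6 = 0.6322

0.632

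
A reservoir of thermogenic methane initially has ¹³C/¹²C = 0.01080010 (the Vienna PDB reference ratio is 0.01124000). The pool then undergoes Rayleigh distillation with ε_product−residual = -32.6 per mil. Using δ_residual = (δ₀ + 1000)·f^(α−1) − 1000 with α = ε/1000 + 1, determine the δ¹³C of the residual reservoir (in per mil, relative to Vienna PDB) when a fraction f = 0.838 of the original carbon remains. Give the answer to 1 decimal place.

δ₀ = (0.01080010/0.01124000 − 1)×1000 = (0.960863 − 1)×1000 = -39.137 per mil
α − 1 = ε/1000 = -0.0326
f^(α−1) = 0.838^(-0.0326) = 1.005778
δ_res = (-39.137 + 1000) × 1.005778 − 1000 = 966.415 − 1000 = -33.58 per mil

-33.6 per mil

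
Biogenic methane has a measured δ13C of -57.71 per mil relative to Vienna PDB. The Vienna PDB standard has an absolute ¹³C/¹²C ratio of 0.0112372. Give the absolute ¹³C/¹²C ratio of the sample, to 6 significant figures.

R_sample = R_standard × (δ13C/1000 + 1)
R_sample = 0.0112372 × (-57.71/1000 + 1) = 0.0112372 × 0.942290
R_sample = 0.0105887

0.0105887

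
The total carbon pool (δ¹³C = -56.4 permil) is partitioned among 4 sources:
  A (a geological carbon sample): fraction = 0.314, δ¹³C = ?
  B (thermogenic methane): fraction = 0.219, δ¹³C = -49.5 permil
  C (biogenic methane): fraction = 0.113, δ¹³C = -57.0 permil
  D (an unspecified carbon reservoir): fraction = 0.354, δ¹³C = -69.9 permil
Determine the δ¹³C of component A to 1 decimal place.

Isotope mass balance: δ_bulk = Σ fᵢ·δᵢ.
-56.4 = 0.314×δ_A + 0.219×(-49.5) + 0.113×(-57.0) + 0.354×(-69.9)
0.314·δ_A = -56.4 − (-42.026) = -14.374
δ_A = -14.374 / 0.314 = -45.78 permil

-45.8 permil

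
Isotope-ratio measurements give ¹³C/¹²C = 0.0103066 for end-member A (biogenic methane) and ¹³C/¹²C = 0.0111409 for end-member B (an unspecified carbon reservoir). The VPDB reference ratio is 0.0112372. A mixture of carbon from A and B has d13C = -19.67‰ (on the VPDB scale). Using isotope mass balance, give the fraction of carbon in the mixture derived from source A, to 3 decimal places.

δ_A = (0.0103066/0.0112372 − 1)×1000 = (0.917186 − 1)×1000 = -82.814‰
δ_B = (0.0111409/0.0112372 − 1)×1000 = (0.991430 − 1)×1000 = -8.570‰
f_A = (δ_mix − δ_B)/(δ_A − δ_B) = (-19.67 − (-8.570))/(-82.814 − (-8.570))
f_A = -11.100 / -74.244 = 0.1495

0.150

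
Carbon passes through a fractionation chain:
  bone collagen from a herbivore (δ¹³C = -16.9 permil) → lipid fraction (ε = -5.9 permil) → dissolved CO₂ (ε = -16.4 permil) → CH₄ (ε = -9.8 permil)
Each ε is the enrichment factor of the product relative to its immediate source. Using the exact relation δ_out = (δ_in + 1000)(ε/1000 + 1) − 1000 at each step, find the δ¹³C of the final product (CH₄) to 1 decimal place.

step 1: δ = (-16.90 + 1000)·(-5.9/1000 + 1) − 1000 = -22.70 permil
step 2: δ = (-22.70 + 1000)·(-16.4/1000 + 1) − 1000 = -38.73 permil
step 3: δ = (-38.73 + 1000)·(-9.8/1000 + 1) − 1000 = -48.15 permil

-48.1 permil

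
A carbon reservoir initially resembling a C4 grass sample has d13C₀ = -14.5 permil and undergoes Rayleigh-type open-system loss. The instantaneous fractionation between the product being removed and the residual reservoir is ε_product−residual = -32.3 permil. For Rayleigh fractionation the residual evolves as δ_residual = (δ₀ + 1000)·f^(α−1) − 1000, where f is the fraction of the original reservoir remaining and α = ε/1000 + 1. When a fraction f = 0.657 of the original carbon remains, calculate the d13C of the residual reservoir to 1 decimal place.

-1.0 permil

Rayleigh residual: δ_res = (δ₀ + 1000)·f^(α−1) − 1000
α = ε/1000 + 1 = 0.96770, so α − 1 = -0.03230
f^(α−1) = 0.657^(-0.03230) = 1.013661
δ_res = (-14.5 + 1000) × 1.013661 − 1000 = 998.963 − 1000 = -1.04 permil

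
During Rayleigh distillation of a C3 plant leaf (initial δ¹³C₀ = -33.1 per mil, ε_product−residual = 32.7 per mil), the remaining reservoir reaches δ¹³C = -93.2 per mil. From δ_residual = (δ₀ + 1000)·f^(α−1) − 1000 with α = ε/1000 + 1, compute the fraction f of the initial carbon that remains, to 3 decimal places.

0.141

α − 1 = ε/1000 = 0.0327
(δ_res + 1000)/(δ₀ + 1000) = (-93.2 + 1000)/(-33.1 + 1000) = 906.8/966.9 = 0.937843
f = 0.937843^(1/0.0327) = exp(ln(0.937843)/0.0327) = exp(-0.06417/0.0327)
f = exp(-1.9625) = 0.1405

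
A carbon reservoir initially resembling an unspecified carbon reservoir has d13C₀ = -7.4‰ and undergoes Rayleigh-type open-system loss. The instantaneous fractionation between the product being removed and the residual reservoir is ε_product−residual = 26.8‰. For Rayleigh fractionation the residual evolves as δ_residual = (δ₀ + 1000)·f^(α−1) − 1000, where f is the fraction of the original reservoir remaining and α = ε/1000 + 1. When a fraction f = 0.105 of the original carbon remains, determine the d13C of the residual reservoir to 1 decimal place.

Rayleigh residual: δ_res = (δ₀ + 1000)·f^(α−1) − 1000
α = ε/1000 + 1 = 1.02680, so α − 1 = 0.02680
f^(α−1) = 0.105^(0.02680) = 0.941386
δ_res = (-7.4 + 1000) × 0.941386 − 1000 = 934.420 − 1000 = -65.58‰

-65.6‰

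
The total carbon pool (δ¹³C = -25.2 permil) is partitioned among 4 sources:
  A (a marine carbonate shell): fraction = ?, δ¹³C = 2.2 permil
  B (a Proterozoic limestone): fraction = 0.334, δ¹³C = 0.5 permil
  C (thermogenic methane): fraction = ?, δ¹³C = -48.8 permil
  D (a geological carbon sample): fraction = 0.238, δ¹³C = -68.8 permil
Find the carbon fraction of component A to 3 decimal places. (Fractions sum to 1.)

0.233

Let f_A and f_C be the unknown fractions; fractions sum to 1 so f_A + f_C = 0.428.
Mass balance: Σ fᵢ·δᵢ = δ_bulk ⇒ f_A·(2.2) + f_C·(-48.8) = -25.2 − (-16.207) = -8.993
Substitute f_C = 0.428 − f_A:
f_A·(2.2 − -48.8) = -8.993 − 0.428×(-48.8) = 11.894
f_A = 11.894 / 51.0 = 0.2332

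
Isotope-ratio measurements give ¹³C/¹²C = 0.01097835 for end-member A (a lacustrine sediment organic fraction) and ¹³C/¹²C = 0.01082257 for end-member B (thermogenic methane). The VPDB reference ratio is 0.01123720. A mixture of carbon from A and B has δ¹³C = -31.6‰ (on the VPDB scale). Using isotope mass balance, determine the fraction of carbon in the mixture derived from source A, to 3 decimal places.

δ_A = (0.01097835/0.01123720 − 1)×1000 = (0.976965 − 1)×1000 = -23.035‰
δ_B = (0.01082257/0.01123720 − 1)×1000 = (0.963102 − 1)×1000 = -36.898‰
f_A = (δ_mix − δ_B)/(δ_A − δ_B) = (-31.6 − (-36.898))/(-23.035 − (-36.898))
f_A = 5.298 / 13.863 = 0.3822

0.382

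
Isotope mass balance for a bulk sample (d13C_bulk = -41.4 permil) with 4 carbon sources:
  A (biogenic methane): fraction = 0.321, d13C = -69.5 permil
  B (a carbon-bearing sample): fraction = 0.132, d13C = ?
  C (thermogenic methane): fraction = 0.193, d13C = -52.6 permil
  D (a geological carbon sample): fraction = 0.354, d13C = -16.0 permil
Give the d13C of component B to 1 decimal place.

-24.8 permil

Isotope mass balance: δ_bulk = Σ fᵢ·δᵢ.
-41.4 = 0.321×(-69.5) + 0.132×δ_B + 0.193×(-52.6) + 0.354×(-16.0)
0.132·δ_B = -41.4 − (-38.125) = -3.275
δ_B = -3.275 / 0.132 = -24.81 permil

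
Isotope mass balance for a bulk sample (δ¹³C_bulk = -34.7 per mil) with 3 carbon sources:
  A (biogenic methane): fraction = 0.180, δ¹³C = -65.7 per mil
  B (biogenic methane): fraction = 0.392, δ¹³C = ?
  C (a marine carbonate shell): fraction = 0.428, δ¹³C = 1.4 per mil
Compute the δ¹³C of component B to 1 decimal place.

Isotope mass balance: δ_bulk = Σ fᵢ·δᵢ.
-34.7 = 0.180×(-65.7) + 0.392×δ_B + 0.428×(1.4)
0.392·δ_B = -34.7 − (-11.227) = -23.473
δ_B = -23.473 / 0.392 = -59.88 per mil

-59.9 per mil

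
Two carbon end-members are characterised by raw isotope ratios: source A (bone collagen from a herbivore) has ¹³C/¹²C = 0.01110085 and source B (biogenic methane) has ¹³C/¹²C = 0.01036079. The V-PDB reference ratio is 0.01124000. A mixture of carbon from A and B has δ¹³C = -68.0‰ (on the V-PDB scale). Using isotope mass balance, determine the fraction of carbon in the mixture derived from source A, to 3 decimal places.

0.155

δ_A = (0.01110085/0.01124000 − 1)×1000 = (0.987620 − 1)×1000 = -12.380‰
δ_B = (0.01036079/0.01124000 − 1)×1000 = (0.921778 − 1)×1000 = -78.222‰
f_A = (δ_mix − δ_B)/(δ_A − δ_B) = (-68.0 − (-78.222))/(-12.380 − (-78.222))
f_A = 10.222 / 65.842 = 0.1552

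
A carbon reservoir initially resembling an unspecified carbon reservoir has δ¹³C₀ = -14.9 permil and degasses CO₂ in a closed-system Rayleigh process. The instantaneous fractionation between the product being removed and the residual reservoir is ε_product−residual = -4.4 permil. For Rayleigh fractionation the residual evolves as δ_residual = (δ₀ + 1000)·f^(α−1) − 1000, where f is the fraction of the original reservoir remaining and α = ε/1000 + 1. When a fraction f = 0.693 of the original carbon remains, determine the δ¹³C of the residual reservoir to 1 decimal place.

Rayleigh residual: δ_res = (δ₀ + 1000)·f^(α−1) − 1000
α = ε/1000 + 1 = 0.99560, so α − 1 = -0.00440
f^(α−1) = 0.693^(-0.00440) = 1.001615
δ_res = (-14.9 + 1000) × 1.001615 − 1000 = 986.691 − 1000 = -13.31 permil

-13.3 permil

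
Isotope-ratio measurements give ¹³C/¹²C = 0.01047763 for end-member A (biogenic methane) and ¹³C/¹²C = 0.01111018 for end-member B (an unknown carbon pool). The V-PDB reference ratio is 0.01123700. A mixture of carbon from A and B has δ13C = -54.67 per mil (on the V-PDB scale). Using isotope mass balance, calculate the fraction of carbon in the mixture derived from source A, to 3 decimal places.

0.771

δ_A = (0.01047763/0.01123700 − 1)×1000 = (0.932422 − 1)×1000 = -67.578 per mil
δ_B = (0.01111018/0.01123700 − 1)×1000 = (0.988714 − 1)×1000 = -11.286 per mil
f_A = (δ_mix − δ_B)/(δ_A − δ_B) = (-54.67 − (-11.286))/(-67.578 − (-11.286))
f_A = -43.384 / -56.292 = 0.7707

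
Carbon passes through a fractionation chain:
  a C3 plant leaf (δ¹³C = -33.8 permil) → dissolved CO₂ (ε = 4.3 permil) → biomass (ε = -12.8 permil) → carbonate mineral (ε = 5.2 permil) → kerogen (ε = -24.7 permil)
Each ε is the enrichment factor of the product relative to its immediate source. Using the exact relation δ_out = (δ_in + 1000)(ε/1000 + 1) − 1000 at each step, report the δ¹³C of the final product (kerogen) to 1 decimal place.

-60.9 permil

step 1: δ = (-33.80 + 1000)·(4.3/1000 + 1) − 1000 = -29.65 permil
step 2: δ = (-29.65 + 1000)·(-12.8/1000 + 1) − 1000 = -42.07 permil
step 3: δ = (-42.07 + 1000)·(5.2/1000 + 1) − 1000 = -37.08 permil
step 4: δ = (-37.08 + 1000)·(-24.7/1000 + 1) − 1000 = -60.87 permil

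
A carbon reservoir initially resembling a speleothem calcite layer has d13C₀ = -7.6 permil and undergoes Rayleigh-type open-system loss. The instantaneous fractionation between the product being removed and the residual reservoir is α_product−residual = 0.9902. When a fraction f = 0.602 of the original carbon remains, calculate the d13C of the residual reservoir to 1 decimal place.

-2.7 permil

Rayleigh residual: δ_res = (δ₀ + 1000)·f^(α−1) − 1000
α − 1 = -0.00980
f^(α−1) = 0.602^(-0.00980) = 1.004986
δ_res = (-7.6 + 1000) × 1.004986 − 1000 = 997.348 − 1000 = -2.65 permil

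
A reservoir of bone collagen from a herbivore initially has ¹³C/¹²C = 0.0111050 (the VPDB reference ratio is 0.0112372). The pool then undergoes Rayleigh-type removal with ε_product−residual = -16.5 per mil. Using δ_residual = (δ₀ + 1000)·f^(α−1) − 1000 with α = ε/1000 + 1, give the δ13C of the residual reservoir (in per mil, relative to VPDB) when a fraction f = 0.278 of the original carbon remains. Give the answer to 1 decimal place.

9.3 per mil

δ₀ = (0.0111050/0.0112372 − 1)×1000 = (0.988236 − 1)×1000 = -11.764 per mil
α − 1 = ε/1000 = -0.0165
f^(α−1) = 0.278^(-0.0165) = 1.021347
δ_res = (-11.764 + 1000) × 1.021347 − 1000 = 1009.331 − 1000 = 9.33 per mil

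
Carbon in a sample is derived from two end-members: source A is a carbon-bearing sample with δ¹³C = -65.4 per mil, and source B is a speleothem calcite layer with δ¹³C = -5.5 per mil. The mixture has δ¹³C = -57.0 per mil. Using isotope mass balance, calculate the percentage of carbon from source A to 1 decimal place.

δ_mix = f_A·δ_A + (1 − f_A)·δ_B  ⇒  f_A = (δ_mix − δ_B)/(δ_A − δ_B)
f_A = (-57.0 − (-5.5)) / (-65.4 − (-5.5))
f_A = -51.5 / -59.9 = 0.8598

86.0%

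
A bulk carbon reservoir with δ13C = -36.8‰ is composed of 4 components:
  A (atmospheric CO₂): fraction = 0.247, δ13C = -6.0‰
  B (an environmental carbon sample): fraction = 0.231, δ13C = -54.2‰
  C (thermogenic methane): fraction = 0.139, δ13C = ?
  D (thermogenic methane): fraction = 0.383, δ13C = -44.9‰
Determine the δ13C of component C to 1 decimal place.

Isotope mass balance: δ_bulk = Σ fᵢ·δᵢ.
-36.8 = 0.247×(-6.0) + 0.231×(-54.2) + 0.139×δ_C + 0.383×(-44.9)
0.139·δ_C = -36.8 − (-31.199) = -5.601
δ_C = -5.601 / 0.139 = -40.30‰

-40.3‰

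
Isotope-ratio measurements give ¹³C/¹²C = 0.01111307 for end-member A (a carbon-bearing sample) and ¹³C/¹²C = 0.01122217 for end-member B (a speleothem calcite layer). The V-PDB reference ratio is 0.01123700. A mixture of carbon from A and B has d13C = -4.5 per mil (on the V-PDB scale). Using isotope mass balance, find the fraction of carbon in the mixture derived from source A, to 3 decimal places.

0.328

δ_A = (0.01111307/0.01123700 − 1)×1000 = (0.988971 − 1)×1000 = -11.029 per mil
δ_B = (0.01122217/0.01123700 − 1)×1000 = (0.998680 − 1)×1000 = -1.320 per mil
f_A = (δ_mix − δ_B)/(δ_A − δ_B) = (-4.5 − (-1.320))/(-11.029 − (-1.320))
f_A = -3.180 / -9.709 = 0.3276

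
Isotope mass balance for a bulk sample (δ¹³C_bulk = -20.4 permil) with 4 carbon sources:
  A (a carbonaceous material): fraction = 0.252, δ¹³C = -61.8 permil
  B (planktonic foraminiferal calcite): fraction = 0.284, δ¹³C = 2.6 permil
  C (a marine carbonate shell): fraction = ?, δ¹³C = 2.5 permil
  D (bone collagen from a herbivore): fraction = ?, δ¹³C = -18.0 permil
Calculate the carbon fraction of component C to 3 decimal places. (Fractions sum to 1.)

0.136

Let f_C and f_D be the unknown fractions; fractions sum to 1 so f_C + f_D = 0.464.
Mass balance: Σ fᵢ·δᵢ = δ_bulk ⇒ f_C·(2.5) + f_D·(-18.0) = -20.4 − (-14.835) = -5.565
Substitute f_D = 0.464 − f_C:
f_C·(2.5 − -18.0) = -5.565 − 0.464×(-18.0) = 2.787
f_C = 2.787 / 20.5 = 0.1360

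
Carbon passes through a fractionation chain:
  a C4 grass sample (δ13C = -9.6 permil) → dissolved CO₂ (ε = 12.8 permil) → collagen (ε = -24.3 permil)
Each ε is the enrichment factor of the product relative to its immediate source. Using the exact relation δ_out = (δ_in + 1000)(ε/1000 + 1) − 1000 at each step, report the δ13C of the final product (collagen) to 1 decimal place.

step 1: δ = (-9.60 + 1000)·(12.8/1000 + 1) − 1000 = 3.08 permil
step 2: δ = (3.08 + 1000)·(-24.3/1000 + 1) − 1000 = -21.30 permil

-21.3 permil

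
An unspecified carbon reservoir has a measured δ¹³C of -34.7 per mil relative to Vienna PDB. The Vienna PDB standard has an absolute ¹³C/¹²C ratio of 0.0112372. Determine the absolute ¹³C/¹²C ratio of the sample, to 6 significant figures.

R_sample = R_standard × (δ¹³C/1000 + 1)
R_sample = 0.0112372 × (-34.7/1000 + 1) = 0.0112372 × 0.965300
R_sample = 0.0108473

0.0108473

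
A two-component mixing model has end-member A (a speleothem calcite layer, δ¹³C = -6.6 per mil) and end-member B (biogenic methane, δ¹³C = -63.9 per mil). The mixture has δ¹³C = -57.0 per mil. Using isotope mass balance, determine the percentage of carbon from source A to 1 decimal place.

12.0%

δ_mix = f_A·δ_A + (1 − f_A)·δ_B  ⇒  f_A = (δ_mix − δ_B)/(δ_A − δ_B)
f_A = (-57.0 − (-63.9)) / (-6.6 − (-63.9))
f_A = 6.9 / 57.3 = 0.1204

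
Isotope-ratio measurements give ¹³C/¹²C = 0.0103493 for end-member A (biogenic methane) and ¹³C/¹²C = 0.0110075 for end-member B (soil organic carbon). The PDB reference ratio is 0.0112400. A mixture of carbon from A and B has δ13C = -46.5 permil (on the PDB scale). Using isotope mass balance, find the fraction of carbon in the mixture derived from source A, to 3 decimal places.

δ_A = (0.0103493/0.0112400 − 1)×1000 = (0.920756 − 1)×1000 = -79.244 permil
δ_B = (0.0110075/0.0112400 − 1)×1000 = (0.979315 − 1)×1000 = -20.685 permil
f_A = (δ_mix − δ_B)/(δ_A − δ_B) = (-46.5 − (-20.685))/(-79.244 − (-20.685))
f_A = -25.815 / -58.559 = 0.4408

0.441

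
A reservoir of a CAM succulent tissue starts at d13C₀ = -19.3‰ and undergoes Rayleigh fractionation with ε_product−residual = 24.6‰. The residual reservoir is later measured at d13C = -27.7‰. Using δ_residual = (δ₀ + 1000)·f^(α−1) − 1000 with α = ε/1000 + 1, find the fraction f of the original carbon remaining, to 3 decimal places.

0.705

α − 1 = ε/1000 = 0.0246
(δ_res + 1000)/(δ₀ + 1000) = (-27.7 + 1000)/(-19.3 + 1000) = 972.3/980.7 = 0.991435
f = 0.991435^(1/0.0246) = exp(ln(0.991435)/0.0246) = exp(-0.00860/0.0246)
f = exp(-0.3497) = 0.7049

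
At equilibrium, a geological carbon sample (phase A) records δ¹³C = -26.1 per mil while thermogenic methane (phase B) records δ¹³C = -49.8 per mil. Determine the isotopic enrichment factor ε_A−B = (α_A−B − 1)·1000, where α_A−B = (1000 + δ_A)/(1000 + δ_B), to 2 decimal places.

α_A−B = (1000 + -26.1) / (1000 + -49.8) = 973.9 / 950.2 = 1.024942
ε_A−B = (1.024942 − 1) × 1000 = 24.942 per mil
(The approximation ε ≈ δ_A − δ_B would give 23.7 per mil.)

24.94 per mil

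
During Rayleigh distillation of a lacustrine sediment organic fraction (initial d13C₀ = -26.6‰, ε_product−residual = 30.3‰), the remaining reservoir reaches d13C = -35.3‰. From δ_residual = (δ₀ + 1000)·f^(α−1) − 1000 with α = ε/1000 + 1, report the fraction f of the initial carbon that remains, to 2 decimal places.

0.74

α − 1 = ε/1000 = 0.0303
(δ_res + 1000)/(δ₀ + 1000) = (-35.3 + 1000)/(-26.6 + 1000) = 964.7/973.4 = 0.991062
f = 0.991062^(1/0.0303) = exp(ln(0.991062)/0.0303) = exp(-0.00898/0.0303)
f = exp(-0.2963) = 0.7436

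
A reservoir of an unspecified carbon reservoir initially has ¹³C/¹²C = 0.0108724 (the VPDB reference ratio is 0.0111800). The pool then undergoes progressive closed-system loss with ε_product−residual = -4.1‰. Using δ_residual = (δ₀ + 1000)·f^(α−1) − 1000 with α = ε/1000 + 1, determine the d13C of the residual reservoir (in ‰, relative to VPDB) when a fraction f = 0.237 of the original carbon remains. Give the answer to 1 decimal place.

δ₀ = (0.0108724/0.0111800 − 1)×1000 = (0.972487 − 1)×1000 = -27.513‰
α − 1 = ε/1000 = -0.0041
f^(α−1) = 0.237^(-0.0041) = 1.005920
δ_res = (-27.513 + 1000) × 1.005920 − 1000 = 978.244 − 1000 = -21.76‰

-21.8‰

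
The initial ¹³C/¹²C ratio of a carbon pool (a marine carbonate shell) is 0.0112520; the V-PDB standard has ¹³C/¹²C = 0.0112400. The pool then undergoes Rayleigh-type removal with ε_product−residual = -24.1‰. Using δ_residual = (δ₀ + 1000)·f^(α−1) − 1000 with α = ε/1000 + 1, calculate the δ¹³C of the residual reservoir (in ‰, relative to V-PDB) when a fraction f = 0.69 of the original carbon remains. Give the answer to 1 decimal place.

δ₀ = (0.0112520/0.0112400 − 1)×1000 = (1.001068 − 1)×1000 = 1.068‰
α − 1 = ε/1000 = -0.0241
f^(α−1) = 0.69^(-0.0241) = 1.008983
δ_res = (1.068 + 1000) × 1.008983 − 1000 = 1010.060 − 1000 = 10.06‰

10.1‰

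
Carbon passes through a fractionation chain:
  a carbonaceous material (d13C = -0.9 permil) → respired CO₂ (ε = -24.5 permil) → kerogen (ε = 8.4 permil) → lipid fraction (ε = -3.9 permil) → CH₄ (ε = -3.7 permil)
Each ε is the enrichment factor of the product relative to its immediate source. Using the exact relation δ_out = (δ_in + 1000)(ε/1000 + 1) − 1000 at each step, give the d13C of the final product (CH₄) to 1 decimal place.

-24.6 permil

step 1: δ = (-0.90 + 1000)·(-24.5/1000 + 1) − 1000 = -25.38 permil
step 2: δ = (-25.38 + 1000)·(8.4/1000 + 1) − 1000 = -17.19 permil
step 3: δ = (-17.19 + 1000)·(-3.9/1000 + 1) − 1000 = -21.02 permil
step 4: δ = (-21.02 + 1000)·(-3.7/1000 + 1) − 1000 = -24.65 permil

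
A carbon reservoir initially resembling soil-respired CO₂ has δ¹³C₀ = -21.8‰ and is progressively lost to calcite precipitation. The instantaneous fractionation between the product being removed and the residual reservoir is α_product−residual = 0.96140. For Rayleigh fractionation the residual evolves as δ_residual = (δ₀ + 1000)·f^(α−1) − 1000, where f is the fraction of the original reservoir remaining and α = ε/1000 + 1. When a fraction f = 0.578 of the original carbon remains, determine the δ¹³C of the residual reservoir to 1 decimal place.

-0.9‰

Rayleigh residual: δ_res = (δ₀ + 1000)·f^(α−1) − 1000
α − 1 = -0.03860
f^(α−1) = 0.578^(-0.03860) = 1.021385
δ_res = (-21.8 + 1000) × 1.021385 − 1000 = 999.119 − 1000 = -0.88‰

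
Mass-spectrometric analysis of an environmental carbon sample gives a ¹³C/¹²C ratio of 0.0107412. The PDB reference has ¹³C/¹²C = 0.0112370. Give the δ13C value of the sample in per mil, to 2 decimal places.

δ13C = (R_sample / R_standard − 1) × 1000
R_sample / R_standard = 0.0107412 / 0.0112370 = 0.955878
δ13C = (0.955878 − 1) × 1000 = -44.122 per mil

-44.12 per mil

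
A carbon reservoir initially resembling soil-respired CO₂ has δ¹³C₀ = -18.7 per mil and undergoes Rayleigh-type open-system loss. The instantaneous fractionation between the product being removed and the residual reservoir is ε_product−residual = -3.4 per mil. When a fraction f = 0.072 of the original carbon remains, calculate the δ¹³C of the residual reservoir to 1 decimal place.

-9.9 per mil

Rayleigh residual: δ_res = (δ₀ + 1000)·f^(α−1) − 1000
α = ε/1000 + 1 = 0.99660, so α − 1 = -0.00340
f^(α−1) = 0.072^(-0.00340) = 1.008986
δ_res = (-18.7 + 1000) × 1.008986 − 1000 = 990.118 − 1000 = -9.88 per mil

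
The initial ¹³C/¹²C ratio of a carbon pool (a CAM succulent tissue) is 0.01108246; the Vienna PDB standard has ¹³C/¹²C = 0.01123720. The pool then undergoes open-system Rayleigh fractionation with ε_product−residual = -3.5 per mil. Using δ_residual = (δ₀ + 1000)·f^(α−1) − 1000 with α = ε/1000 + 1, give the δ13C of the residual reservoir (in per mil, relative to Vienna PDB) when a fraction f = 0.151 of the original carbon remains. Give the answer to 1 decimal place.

δ₀ = (0.01108246/0.01123720 − 1)×1000 = (0.986230 − 1)×1000 = -13.770 per mil
α − 1 = ε/1000 = -0.0035
f^(α−1) = 0.151^(-0.0035) = 1.006639
δ_res = (-13.770 + 1000) × 1.006639 − 1000 = 992.777 − 1000 = -7.22 per mil

-7.2 per mil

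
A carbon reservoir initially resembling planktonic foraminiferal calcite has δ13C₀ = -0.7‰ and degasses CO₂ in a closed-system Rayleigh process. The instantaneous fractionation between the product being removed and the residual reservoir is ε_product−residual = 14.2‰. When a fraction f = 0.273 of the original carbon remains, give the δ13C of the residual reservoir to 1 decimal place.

Rayleigh residual: δ_res = (δ₀ + 1000)·f^(α−1) − 1000
α = ε/1000 + 1 = 1.01420, so α − 1 = 0.01420
f^(α−1) = 0.273^(0.01420) = 0.981733
δ_res = (-0.7 + 1000) × 0.981733 − 1000 = 981.046 − 1000 = -18.95‰

-19.0‰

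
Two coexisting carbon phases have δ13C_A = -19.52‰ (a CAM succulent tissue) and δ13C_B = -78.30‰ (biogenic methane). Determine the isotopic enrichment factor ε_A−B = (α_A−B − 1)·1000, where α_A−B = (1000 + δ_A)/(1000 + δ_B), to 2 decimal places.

63.77‰

α_A−B = (1000 + -19.52) / (1000 + -78.30) = 980.48 / 921.70 = 1.063773
ε_A−B = (1.063773 − 1) × 1000 = 63.773‰
(The approximation ε ≈ δ_A − δ_B would give 58.78‰.)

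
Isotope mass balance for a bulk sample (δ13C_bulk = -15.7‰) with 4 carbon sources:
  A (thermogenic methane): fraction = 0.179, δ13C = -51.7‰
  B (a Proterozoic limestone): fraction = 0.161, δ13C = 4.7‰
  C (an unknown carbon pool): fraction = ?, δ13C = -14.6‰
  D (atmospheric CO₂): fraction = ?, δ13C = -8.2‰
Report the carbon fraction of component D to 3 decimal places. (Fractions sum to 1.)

0.380

Let f_D and f_C be the unknown fractions; fractions sum to 1 so f_D + f_C = 0.660.
Mass balance: Σ fᵢ·δᵢ = δ_bulk ⇒ f_D·(-8.2) + f_C·(-14.6) = -15.7 − (-8.498) = -7.202
Substitute f_C = 0.660 − f_D:
f_D·(-8.2 − -14.6) = -7.202 − 0.660×(-14.6) = 2.434
f_D = 2.434 / 6.4 = 0.3803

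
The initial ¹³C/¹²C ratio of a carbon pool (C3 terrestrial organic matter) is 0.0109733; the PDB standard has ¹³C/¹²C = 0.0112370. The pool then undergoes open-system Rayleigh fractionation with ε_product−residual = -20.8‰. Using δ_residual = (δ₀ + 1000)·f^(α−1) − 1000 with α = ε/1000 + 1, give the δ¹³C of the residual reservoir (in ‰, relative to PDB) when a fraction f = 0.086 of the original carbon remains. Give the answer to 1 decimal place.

δ₀ = (0.0109733/0.0112370 − 1)×1000 = (0.976533 − 1)×1000 = -23.467‰
α − 1 = ε/1000 = -0.0208
f^(α−1) = 0.086^(-0.0208) = 1.052355
δ_res = (-23.467 + 1000) × 1.052355 − 1000 = 1027.660 − 1000 = 27.66‰

27.7‰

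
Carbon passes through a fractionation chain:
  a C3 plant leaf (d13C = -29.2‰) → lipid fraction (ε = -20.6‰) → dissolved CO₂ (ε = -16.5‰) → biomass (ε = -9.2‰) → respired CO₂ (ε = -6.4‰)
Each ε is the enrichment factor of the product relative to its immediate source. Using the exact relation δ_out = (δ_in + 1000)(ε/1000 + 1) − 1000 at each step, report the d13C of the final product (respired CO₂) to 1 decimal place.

-79.4‰

step 1: δ = (-29.20 + 1000)·(-20.6/1000 + 1) − 1000 = -49.20‰
step 2: δ = (-49.20 + 1000)·(-16.5/1000 + 1) − 1000 = -64.89‰
step 3: δ = (-64.89 + 1000)·(-9.2/1000 + 1) − 1000 = -73.49‰
step 4: δ = (-73.49 + 1000)·(-6.4/1000 + 1) − 1000 = -79.42‰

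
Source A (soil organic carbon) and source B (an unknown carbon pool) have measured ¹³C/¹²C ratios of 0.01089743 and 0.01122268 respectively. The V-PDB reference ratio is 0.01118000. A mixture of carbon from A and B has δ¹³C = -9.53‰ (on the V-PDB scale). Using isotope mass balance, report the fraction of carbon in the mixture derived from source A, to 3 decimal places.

δ_A = (0.01089743/0.01118000 − 1)×1000 = (0.974725 − 1)×1000 = -25.275‰
δ_B = (0.01122268/0.01118000 − 1)×1000 = (1.003818 − 1)×1000 = 3.818‰
f_A = (δ_mix − δ_B)/(δ_A − δ_B) = (-9.53 − (3.818))/(-25.275 − (3.818))
f_A = -13.348 / -29.092 = 0.4588

0.459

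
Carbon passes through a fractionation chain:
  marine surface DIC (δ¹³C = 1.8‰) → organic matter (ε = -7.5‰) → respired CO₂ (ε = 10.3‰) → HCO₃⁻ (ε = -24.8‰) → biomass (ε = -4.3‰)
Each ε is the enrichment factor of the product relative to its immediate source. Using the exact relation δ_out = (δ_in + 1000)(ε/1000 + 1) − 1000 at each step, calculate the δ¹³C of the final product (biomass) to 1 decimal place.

step 1: δ = (1.80 + 1000)·(-7.5/1000 + 1) − 1000 = -5.71‰
step 2: δ = (-5.71 + 1000)·(10.3/1000 + 1) − 1000 = 4.53‰
step 3: δ = (4.53 + 1000)·(-24.8/1000 + 1) − 1000 = -20.38‰
step 4: δ = (-20.38 + 1000)·(-4.3/1000 + 1) − 1000 = -24.60‰

-24.6‰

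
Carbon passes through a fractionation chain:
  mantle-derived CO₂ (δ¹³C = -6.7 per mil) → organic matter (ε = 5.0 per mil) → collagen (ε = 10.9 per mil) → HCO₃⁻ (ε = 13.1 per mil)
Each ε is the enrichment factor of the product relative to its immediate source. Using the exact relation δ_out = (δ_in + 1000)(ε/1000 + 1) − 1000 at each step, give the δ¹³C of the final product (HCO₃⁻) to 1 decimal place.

step 1: δ = (-6.70 + 1000)·(5.0/1000 + 1) − 1000 = -1.73 per mil
step 2: δ = (-1.73 + 1000)·(10.9/1000 + 1) − 1000 = 9.15 per mil
step 3: δ = (9.15 + 1000)·(13.1/1000 + 1) − 1000 = 22.37 per mil

22.4 per mil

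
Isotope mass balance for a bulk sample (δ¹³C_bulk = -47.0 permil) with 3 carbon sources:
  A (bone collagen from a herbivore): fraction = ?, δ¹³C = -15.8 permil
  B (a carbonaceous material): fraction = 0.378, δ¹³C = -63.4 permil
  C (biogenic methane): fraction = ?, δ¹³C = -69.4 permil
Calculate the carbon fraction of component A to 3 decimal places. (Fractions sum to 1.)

Let f_A and f_C be the unknown fractions; fractions sum to 1 so f_A + f_C = 0.622.
Mass balance: Σ fᵢ·δᵢ = δ_bulk ⇒ f_A·(-15.8) + f_C·(-69.4) = -47.0 − (-23.965) = -23.035
Substitute f_C = 0.622 − f_A:
f_A·(-15.8 − -69.4) = -23.035 − 0.622×(-69.4) = 20.132
f_A = 20.132 / 53.6 = 0.3756

0.376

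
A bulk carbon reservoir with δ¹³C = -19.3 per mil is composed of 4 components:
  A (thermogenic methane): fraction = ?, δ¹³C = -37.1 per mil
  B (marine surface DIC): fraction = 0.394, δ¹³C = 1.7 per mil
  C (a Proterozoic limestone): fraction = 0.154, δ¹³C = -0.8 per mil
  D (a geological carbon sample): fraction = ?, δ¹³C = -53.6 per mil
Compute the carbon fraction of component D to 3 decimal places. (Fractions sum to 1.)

0.187

Let f_D and f_A be the unknown fractions; fractions sum to 1 so f_D + f_A = 0.452.
Mass balance: Σ fᵢ·δᵢ = δ_bulk ⇒ f_D·(-53.6) + f_A·(-37.1) = -19.3 − (0.547) = -19.847
Substitute f_A = 0.452 − f_D:
f_D·(-53.6 − -37.1) = -19.847 − 0.452×(-37.1) = -3.077
f_D = -3.077 / -16.5 = 0.1865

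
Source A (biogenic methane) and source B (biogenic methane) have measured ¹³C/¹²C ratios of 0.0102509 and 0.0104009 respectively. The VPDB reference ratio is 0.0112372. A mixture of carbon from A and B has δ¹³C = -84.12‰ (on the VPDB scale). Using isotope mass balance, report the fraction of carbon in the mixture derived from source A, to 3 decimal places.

0.726

δ_A = (0.0102509/0.0112372 − 1)×1000 = (0.912229 − 1)×1000 = -87.771‰
δ_B = (0.0104009/0.0112372 − 1)×1000 = (0.925578 − 1)×1000 = -74.422‰
f_A = (δ_mix − δ_B)/(δ_A − δ_B) = (-84.12 − (-74.422))/(-87.771 − (-74.422))
f_A = -9.698 / -13.349 = 0.7265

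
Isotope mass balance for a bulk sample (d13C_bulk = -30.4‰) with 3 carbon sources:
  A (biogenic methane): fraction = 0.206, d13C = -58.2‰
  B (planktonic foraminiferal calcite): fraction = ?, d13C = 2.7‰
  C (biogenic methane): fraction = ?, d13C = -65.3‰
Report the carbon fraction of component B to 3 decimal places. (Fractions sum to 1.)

0.492

Let f_B and f_C be the unknown fractions; fractions sum to 1 so f_B + f_C = 0.794.
Mass balance: Σ fᵢ·δᵢ = δ_bulk ⇒ f_B·(2.7) + f_C·(-65.3) = -30.4 − (-11.989) = -18.411
Substitute f_C = 0.794 − f_B:
f_B·(2.7 − -65.3) = -18.411 − 0.794×(-65.3) = 33.437
f_B = 33.437 / 68.0 = 0.4917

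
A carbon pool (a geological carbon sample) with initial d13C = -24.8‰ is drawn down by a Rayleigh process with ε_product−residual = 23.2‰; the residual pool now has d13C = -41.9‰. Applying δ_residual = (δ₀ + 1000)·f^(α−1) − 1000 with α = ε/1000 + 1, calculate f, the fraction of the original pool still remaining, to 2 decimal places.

0.47

α − 1 = ε/1000 = 0.0232
(δ_res + 1000)/(δ₀ + 1000) = (-41.9 + 1000)/(-24.8 + 1000) = 958.1/975.2 = 0.982465
f = 0.982465^(1/0.0232) = exp(ln(0.982465)/0.0232) = exp(-0.01769/0.0232)
f = exp(-0.7625) = 0.4665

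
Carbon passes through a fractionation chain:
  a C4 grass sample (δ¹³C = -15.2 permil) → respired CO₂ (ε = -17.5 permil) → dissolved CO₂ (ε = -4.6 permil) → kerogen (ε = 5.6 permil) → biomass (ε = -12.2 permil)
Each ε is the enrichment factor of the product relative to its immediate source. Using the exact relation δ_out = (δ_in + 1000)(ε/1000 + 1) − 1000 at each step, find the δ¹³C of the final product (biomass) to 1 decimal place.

-43.3 permil

step 1: δ = (-15.20 + 1000)·(-17.5/1000 + 1) − 1000 = -32.43 permil
step 2: δ = (-32.43 + 1000)·(-4.6/1000 + 1) − 1000 = -36.88 permil
step 3: δ = (-36.88 + 1000)·(5.6/1000 + 1) − 1000 = -31.49 permil
step 4: δ = (-31.49 + 1000)·(-12.2/1000 + 1) − 1000 = -43.31 permil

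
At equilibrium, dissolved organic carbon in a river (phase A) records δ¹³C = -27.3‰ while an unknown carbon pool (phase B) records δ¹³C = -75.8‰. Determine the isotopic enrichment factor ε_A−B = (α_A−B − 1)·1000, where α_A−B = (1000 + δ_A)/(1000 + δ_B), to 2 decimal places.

52.48‰

α_A−B = (1000 + -27.3) / (1000 + -75.8) = 972.7 / 924.2 = 1.052478
ε_A−B = (1.052478 − 1) × 1000 = 52.478‰
(The approximation ε ≈ δ_A − δ_B would give 48.5‰.)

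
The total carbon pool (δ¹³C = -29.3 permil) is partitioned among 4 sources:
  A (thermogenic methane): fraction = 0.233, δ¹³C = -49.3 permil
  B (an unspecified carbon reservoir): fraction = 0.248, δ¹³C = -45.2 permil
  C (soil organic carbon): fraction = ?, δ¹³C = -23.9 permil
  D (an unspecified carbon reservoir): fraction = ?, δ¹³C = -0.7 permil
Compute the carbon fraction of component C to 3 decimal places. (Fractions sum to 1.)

Let f_C and f_D be the unknown fractions; fractions sum to 1 so f_C + f_D = 0.519.
Mass balance: Σ fᵢ·δᵢ = δ_bulk ⇒ f_C·(-23.9) + f_D·(-0.7) = -29.3 − (-22.697) = -6.604
Substitute f_D = 0.519 − f_C:
f_C·(-23.9 − -0.7) = -6.604 − 0.519×(-0.7) = -6.240
f_C = -6.240 / -23.2 = 0.2690

0.269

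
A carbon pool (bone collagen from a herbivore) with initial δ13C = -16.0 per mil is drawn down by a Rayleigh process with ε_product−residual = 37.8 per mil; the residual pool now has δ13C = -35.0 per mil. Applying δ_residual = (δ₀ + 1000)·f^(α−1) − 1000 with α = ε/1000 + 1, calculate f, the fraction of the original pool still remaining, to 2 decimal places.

α − 1 = ε/1000 = 0.0378
(δ_res + 1000)/(δ₀ + 1000) = (-35.0 + 1000)/(-16.0 + 1000) = 965.0/984.0 = 0.980691
f = 0.980691^(1/0.0378) = exp(ln(0.980691)/0.0378) = exp(-0.01950/0.0378)
f = exp(-0.5158) = 0.5970

0.60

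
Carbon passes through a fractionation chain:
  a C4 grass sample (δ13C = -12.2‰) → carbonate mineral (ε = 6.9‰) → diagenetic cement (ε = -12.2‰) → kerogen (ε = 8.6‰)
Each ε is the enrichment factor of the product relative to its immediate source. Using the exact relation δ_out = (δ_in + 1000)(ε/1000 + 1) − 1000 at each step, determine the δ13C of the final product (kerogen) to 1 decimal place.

-9.1‰

step 1: δ = (-12.20 + 1000)·(6.9/1000 + 1) − 1000 = -5.38‰
step 2: δ = (-5.38 + 1000)·(-12.2/1000 + 1) − 1000 = -17.52‰
step 3: δ = (-17.52 + 1000)·(8.6/1000 + 1) − 1000 = -9.07‰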